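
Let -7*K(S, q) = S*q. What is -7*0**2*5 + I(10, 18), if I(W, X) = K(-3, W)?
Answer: 30/7 ≈ 4.2857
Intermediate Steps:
K(S, q) = -S*q/7
I(W, X) = 3*W/7 (I(W, X) = -1/7*(-3)*W = 3*W/7)
-7*0**2*5 + I(10, 18) = -7*0**2*5 + (3/7)*10 = -7*0*5 + 30/7 = 0*5 + 30/7 = 0 + 30/7 = 30/7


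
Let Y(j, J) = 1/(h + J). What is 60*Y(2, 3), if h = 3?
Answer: 10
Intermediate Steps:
Y(j, J) = 1/(3 + J)
60*Y(2, 3) = 60/(3 + 3) = 60/6 = 60*(⅙) = 10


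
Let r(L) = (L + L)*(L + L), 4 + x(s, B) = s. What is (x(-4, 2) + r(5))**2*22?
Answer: 186208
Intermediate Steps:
x(s, B) = -4 + s
r(L) = 4*L**2 (r(L) = (2*L)*(2*L) = 4*L**2)
(x(-4, 2) + r(5))**2*22 = ((-4 - 4) + 4*5**2)**2*22 = (-8 + 4*25)**2*22 = (-8 + 100)**2*22 = 92**2*22 = 8464*22 = 186208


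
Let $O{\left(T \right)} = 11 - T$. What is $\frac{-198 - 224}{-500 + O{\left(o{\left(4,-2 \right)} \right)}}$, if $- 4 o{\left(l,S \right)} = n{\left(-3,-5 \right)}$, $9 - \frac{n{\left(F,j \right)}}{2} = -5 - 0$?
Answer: $\frac{211}{241} \approx 0.87552$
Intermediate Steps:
$n{\left(F,j \right)} = 28$ ($n{\left(F,j \right)} = 18 - 2 \left(-5 - 0\right) = 18 - 2 \left(-5 + 0\right) = 18 - -10 = 18 + 10 = 28$)
$o{\left(l,S \right)} = -7$ ($o{\left(l,S \right)} = \left(- \frac{1}{4}\right) 28 = -7$)
$\frac{-198 - 224}{-500 + O{\left(o{\left(4,-2 \right)} \right)}} = \frac{-198 - 224}{-500 + \left(11 - -7\right)} = - \frac{422}{-500 + \left(11 + 7\right)} = - \frac{422}{-500 + 18} = - \frac{422}{-482} = \left(-422\right) \left(- \frac{1}{482}\right) = \frac{211}{241}$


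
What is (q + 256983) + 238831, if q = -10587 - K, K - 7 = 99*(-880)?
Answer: 572340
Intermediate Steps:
K = -87113 (K = 7 + 99*(-880) = 7 - 87120 = -87113)
q = 76526 (q = -10587 - 1*(-87113) = -10587 + 87113 = 76526)
(q + 256983) + 238831 = (76526 + 256983) + 238831 = 333509 + 238831 = 572340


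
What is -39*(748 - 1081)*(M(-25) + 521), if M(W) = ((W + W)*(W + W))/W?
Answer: 5467527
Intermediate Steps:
M(W) = 4*W (M(W) = ((2*W)*(2*W))/W = (4*W²)/W = 4*W)
-39*(748 - 1081)*(M(-25) + 521) = -39*(748 - 1081)*(4*(-25) + 521) = -(-12987)*(-100 + 521) = -(-12987)*421 = -39*(-140193) = 5467527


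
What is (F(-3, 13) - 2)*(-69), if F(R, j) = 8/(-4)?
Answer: 276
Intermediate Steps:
F(R, j) = -2 (F(R, j) = 8*(-¼) = -2)
(F(-3, 13) - 2)*(-69) = (-2 - 2)*(-69) = -4*(-69) = 276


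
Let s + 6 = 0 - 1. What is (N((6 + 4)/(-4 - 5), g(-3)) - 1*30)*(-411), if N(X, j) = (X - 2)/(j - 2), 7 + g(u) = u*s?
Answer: 111929/9 ≈ 12437.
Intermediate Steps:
s = -7 (s = -6 + (0 - 1) = -6 - 1 = -7)
g(u) = -7 - 7*u (g(u) = -7 + u*(-7) = -7 - 7*u)
N(X, j) = (-2 + X)/(-2 + j)
(N((6 + 4)/(-4 - 5), g(-3)) - 1*30)*(-411) = ((-2 + (6 + 4)/(-4 - 5))/(-2 + (-7 - 7*(-3))) - 1*30)*(-411) = ((-2 + 10/(-9))/(-2 + (-7 + 21)) - 30)*(-411) = ((-2 + 10*(-⅑))/(-2 + 14) - 30)*(-411) = ((-2 - 10/9)/12 - 30)*(-411) = ((1/12)*(-28/9) - 30)*(-411) = (-7/27 - 30)*(-411) = -817/27*(-411) = 111929/9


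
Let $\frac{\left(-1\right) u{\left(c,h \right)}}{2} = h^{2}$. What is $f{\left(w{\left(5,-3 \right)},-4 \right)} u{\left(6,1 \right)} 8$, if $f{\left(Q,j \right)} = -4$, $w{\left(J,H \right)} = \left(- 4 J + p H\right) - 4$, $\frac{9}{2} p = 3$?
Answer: $64$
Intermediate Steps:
$p = \frac{2}{3}$ ($p = \frac{2}{9} \cdot 3 = \frac{2}{3} \approx 0.66667$)
$w{\left(J,H \right)} = -4 - 4 J + \frac{2 H}{3}$ ($w{\left(J,H \right)} = \left(- 4 J + \frac{2 H}{3}\right) - 4 = -4 - 4 J + \frac{2 H}{3}$)
$u{\left(c,h \right)} = - 2 h^{2}$
$f{\left(w{\left(5,-3 \right)},-4 \right)} u{\left(6,1 \right)} 8 = - 4 \left(- 2 \cdot 1^{2}\right) 8 = - 4 \left(\left(-2\right) 1\right) 8 = \left(-4\right) \left(-2\right) 8 = 8 \cdot 8 = 64$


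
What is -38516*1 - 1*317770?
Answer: -356286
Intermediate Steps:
-38516*1 - 1*317770 = -38516 - 317770 = -356286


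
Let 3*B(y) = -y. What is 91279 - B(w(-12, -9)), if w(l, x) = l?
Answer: 91275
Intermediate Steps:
B(y) = -y/3 (B(y) = (-y)/3 = -y/3)
91279 - B(w(-12, -9)) = 91279 - (-1)*(-12)/3 = 91279 - 1*4 = 91279 - 4 = 91275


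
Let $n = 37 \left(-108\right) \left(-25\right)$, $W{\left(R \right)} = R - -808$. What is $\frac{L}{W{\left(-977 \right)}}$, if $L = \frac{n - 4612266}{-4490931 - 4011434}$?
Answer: $- \frac{4512366}{1436899685} \approx -0.0031403$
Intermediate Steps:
$W{\left(R \right)} = 808 + R$ ($W{\left(R \right)} = R + 808 = 808 + R$)
$n = 99900$ ($n = \left(-3996\right) \left(-25\right) = 99900$)
$L = \frac{4512366}{8502365}$ ($L = \frac{99900 - 4612266}{-4490931 - 4011434} = - \frac{4512366}{-8502365} = \left(-4512366\right) \left(- \frac{1}{8502365}\right) = \frac{4512366}{8502365} \approx 0.53072$)
$\frac{L}{W{\left(-977 \right)}} = \frac{4512366}{8502365 \left(808 - 977\right)} = \frac{4512366}{8502365 \left(-169\right)} = \frac{4512366}{8502365} \left(- \frac{1}{169}\right) = - \frac{4512366}{1436899685}$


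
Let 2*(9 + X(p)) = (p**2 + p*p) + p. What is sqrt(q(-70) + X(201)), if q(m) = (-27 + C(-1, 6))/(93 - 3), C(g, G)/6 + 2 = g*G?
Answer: 5*sqrt(14577)/3 ≈ 201.23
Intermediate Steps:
C(g, G) = -12 + 6*G*g (C(g, G) = -12 + 6*(g*G) = -12 + 6*(G*g) = -12 + 6*G*g)
X(p) = -9 + p**2 + p/2 (X(p) = -9 + ((p**2 + p*p) + p)/2 = -9 + ((p**2 + p**2) + p)/2 = -9 + (2*p**2 + p)/2 = -9 + (p + 2*p**2)/2 = -9 + (p**2 + p/2) = -9 + p**2 + p/2)
q(m) = -5/6 (q(m) = (-27 + (-12 + 6*6*(-1)))/(93 - 3) = (-27 + (-12 - 36))/90 = (-27 - 48)*(1/90) = -75*1/90 = -5/6)
sqrt(q(-70) + X(201)) = sqrt(-5/6 + (-9 + 201**2 + (1/2)*201)) = sqrt(-5/6 + (-9 + 40401 + 201/2)) = sqrt(-5/6 + 80985/2) = sqrt(121475/3) = 5*sqrt(14577)/3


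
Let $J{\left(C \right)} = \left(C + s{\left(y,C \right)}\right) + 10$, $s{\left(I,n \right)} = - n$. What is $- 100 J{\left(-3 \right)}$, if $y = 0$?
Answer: $-1000$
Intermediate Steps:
$J{\left(C \right)} = 10$ ($J{\left(C \right)} = \left(C - C\right) + 10 = 0 + 10 = 10$)
$- 100 J{\left(-3 \right)} = \left(-100\right) 10 = -1000$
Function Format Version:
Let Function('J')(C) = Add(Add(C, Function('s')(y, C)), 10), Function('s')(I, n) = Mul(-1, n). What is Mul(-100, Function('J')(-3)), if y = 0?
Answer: -1000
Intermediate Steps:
Function('J')(C) = 10 (Function('J')(C) = Add(Add(C, Mul(-1, C)), 10) = Add(0, 10) = 10)
Mul(-100, Function('J')(-3)) = Mul(-100, 10) = -1000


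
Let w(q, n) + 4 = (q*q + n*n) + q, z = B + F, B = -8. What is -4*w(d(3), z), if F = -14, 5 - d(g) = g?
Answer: -1944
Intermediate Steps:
d(g) = 5 - g
z = -22 (z = -8 - 14 = -22)
w(q, n) = -4 + q + n**2 + q**2 (w(q, n) = -4 + ((q*q + n*n) + q) = -4 + ((q**2 + n**2) + q) = -4 + ((n**2 + q**2) + q) = -4 + (q + n**2 + q**2) = -4 + q + n**2 + q**2)
-4*w(d(3), z) = -4*(-4 + (5 - 1*3) + (-22)**2 + (5 - 1*3)**2) = -4*(-4 + (5 - 3) + 484 + (5 - 3)**2) = -4*(-4 + 2 + 484 + 2**2) = -4*(-4 + 2 + 484 + 4) = -4*486 = -1944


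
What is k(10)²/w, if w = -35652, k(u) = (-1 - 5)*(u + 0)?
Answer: -300/2971 ≈ -0.10098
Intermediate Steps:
k(u) = -6*u
k(10)²/w = (-6*10)²/(-35652) = (-60)²*(-1/35652) = 3600*(-1/35652) = -300/2971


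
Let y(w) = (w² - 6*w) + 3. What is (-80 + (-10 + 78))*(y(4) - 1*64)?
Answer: 828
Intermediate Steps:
y(w) = 3 + w² - 6*w
(-80 + (-10 + 78))*(y(4) - 1*64) = (-80 + (-10 + 78))*((3 + 4² - 6*4) - 1*64) = (-80 + 68)*((3 + 16 - 24) - 64) = -12*(-5 - 64) = -12*(-69) = 828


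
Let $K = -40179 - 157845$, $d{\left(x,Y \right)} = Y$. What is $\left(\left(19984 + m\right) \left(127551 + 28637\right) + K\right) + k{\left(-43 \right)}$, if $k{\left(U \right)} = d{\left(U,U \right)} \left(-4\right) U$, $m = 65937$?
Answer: $13419623728$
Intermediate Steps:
$k{\left(U \right)} = - 4 U^{2}$ ($k{\left(U \right)} = U \left(-4\right) U = - 4 U U = - 4 U^{2}$)
$K = -198024$
$\left(\left(19984 + m\right) \left(127551 + 28637\right) + K\right) + k{\left(-43 \right)} = \left(\left(19984 + 65937\right) \left(127551 + 28637\right) - 198024\right) - 4 \left(-43\right)^{2} = \left(85921 \cdot 156188 - 198024\right) - 7396 = \left(13419829148 - 198024\right) - 7396 = 13419631124 - 7396 = 13419623728$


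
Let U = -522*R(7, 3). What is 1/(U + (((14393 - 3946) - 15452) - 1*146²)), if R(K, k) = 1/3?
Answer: -1/26495 ≈ -3.7743e-5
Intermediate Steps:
R(K, k) = ⅓
U = -174 (U = -522*⅓ = -174)
1/(U + (((14393 - 3946) - 15452) - 1*146²)) = 1/(-174 + (((14393 - 3946) - 15452) - 1*146²)) = 1/(-174 + ((10447 - 15452) - 1*21316)) = 1/(-174 + (-5005 - 21316)) = 1/(-174 - 26321) = 1/(-26495) = -1/26495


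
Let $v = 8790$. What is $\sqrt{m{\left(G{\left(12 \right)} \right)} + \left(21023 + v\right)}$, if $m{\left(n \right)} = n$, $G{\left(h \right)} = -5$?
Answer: $36 \sqrt{23} \approx 172.65$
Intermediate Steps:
$\sqrt{m{\left(G{\left(12 \right)} \right)} + \left(21023 + v\right)} = \sqrt{-5 + \left(21023 + 8790\right)} = \sqrt{-5 + 29813} = \sqrt{29808} = 36 \sqrt{23}$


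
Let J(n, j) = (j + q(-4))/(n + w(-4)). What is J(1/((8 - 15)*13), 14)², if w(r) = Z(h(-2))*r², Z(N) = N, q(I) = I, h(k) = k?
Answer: 828100/8485569 ≈ 0.097589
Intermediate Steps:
w(r) = -2*r²
J(n, j) = (-4 + j)/(-32 + n) (J(n, j) = (j - 4)/(n - 2*(-4)²) = (-4 + j)/(n - 2*16) = (-4 + j)/(n - 32) = (-4 + j)/(-32 + n))
J(1/((8 - 15)*13), 14)² = ((-4 + 14)/(-32 + 1/((8 - 15)*13)))² = (10/(-32 + (1/13)/(-7)))² = (10/(-32 - ⅐*1/13))² = (10/(-32 - 1/91))² = (10/(-2913/91))² = (-91/2913*10)² = (-910/2913)² = 828100/8485569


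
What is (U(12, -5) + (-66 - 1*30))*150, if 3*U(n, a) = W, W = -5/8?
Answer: -57725/4 ≈ -14431.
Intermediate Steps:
W = -5/8 (W = -5*⅛ = -5/8 ≈ -0.62500)
U(n, a) = -5/24 (U(n, a) = (⅓)*(-5/8) = -5/24)
(U(12, -5) + (-66 - 1*30))*150 = (-5/24 + (-66 - 1*30))*150 = (-5/24 + (-66 - 30))*150 = (-5/24 - 96)*150 = -2309/24*150 = -57725/4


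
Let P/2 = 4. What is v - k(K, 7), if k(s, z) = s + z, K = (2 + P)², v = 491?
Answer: 384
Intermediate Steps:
P = 8 (P = 2*4 = 8)
K = 100 (K = (2 + 8)² = 10² = 100)
v - k(K, 7) = 491 - (100 + 7) = 491 - 1*107 = 491 - 107 = 384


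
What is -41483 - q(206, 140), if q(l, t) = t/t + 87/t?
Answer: -5807847/140 ≈ -41485.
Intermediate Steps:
q(l, t) = 1 + 87/t
-41483 - q(206, 140) = -41483 - (87 + 140)/140 = -41483 - 227/140 = -5807847/140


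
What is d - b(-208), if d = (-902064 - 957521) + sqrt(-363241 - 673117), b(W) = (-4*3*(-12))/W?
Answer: -24174596/13 + I*sqrt(1036358) ≈ -1.8596e+6 + 1018.0*I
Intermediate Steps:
b(W) = 144/W (b(W) = (-12*(-12))/W = 144/W)
d = -1859585 + I*sqrt(1036358) (d = -1859585 + sqrt(-1036358) = -1859585 + I*sqrt(1036358) ≈ -1.8596e+6 + 1018.0*I)
d - b(-208) = (-1859585 + I*sqrt(1036358)) - 144/(-208) = (-1859585 + I*sqrt(1036358)) - 144*(-1)/208 = (-1859585 + I*sqrt(1036358)) - 1*(-9/13) = (-1859585 + I*sqrt(1036358)) + 9/13 = -24174596/13 + I*sqrt(1036358)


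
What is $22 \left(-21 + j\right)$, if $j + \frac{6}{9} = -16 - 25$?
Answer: $- \frac{4136}{3} \approx -1378.7$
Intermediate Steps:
$j = - \frac{125}{3}$ ($j = - \frac{2}{3} - 41 = - \frac{125}{3} \approx -41.667$)
$22 \left(-21 + j\right) = 22 \left(-21 - \frac{125}{3}\right) = 22 \left(- \frac{188}{3}\right) = - \frac{4136}{3}$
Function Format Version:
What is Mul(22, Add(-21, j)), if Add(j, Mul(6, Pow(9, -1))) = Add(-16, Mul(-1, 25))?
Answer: Rational(-4136, 3) ≈ -1378.7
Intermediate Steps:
j = Rational(-125, 3) (j = Add(Rational(-2, 3), Add(-16, Mul(-1, 25))) = Add(Rational(-2, 3), Add(-16, -25)) = Add(Rational(-2, 3), -41) = Rational(-125, 3) ≈ -41.667)
Mul(22, Add(-21, j)) = Mul(22, Add(-21, Rational(-125, 3))) = Mul(22, Rational(-188, 3)) = Rational(-4136, 3)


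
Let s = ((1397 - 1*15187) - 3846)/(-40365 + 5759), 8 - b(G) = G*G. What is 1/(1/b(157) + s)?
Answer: 426363223/217267035 ≈ 1.9624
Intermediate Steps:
b(G) = 8 - G² (b(G) = 8 - G*G = 8 - G²)
s = 8818/17303 (s = ((1397 - 15187) - 3846)/(-34606) = (-13790 - 3846)*(-1/34606) = -17636*(-1/34606) = 8818/17303 ≈ 0.50962)
1/(1/b(157) + s) = 1/(1/(8 - 1*157²) + 8818/17303) = 1/(1/(8 - 1*24649) + 8818/17303) = 1/(1/(8 - 24649) + 8818/17303) = 1/(1/(-24641) + 8818/17303) = 1/(-1/24641 + 8818/17303) = 1/(217267035/426363223) = 426363223/217267035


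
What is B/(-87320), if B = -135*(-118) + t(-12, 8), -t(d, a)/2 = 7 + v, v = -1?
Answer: -7959/43660 ≈ -0.18230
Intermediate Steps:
t(d, a) = -12 (t(d, a) = -2*(7 - 1) = -2*6 = -12)
B = 15918 (B = -135*(-118) - 12 = 15930 - 12 = 15918)
B/(-87320) = 15918/(-87320) = 15918*(-1/87320) = -7959/43660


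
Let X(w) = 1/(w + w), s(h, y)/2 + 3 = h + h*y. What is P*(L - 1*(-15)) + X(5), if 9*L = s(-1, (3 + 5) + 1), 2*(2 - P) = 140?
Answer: -74111/90 ≈ -823.46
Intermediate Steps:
s(h, y) = -6 + 2*h + 2*h*y (s(h, y) = -6 + 2*(h + h*y) = -6 + (2*h + 2*h*y) = -6 + 2*h + 2*h*y)
P = -68 (P = 2 - ½*140 = 2 - 70 = -68)
X(w) = 1/(2*w)
L = -26/9 (L = (-6 + 2*(-1) + 2*(-1)*((3 + 5) + 1))/9 = (-6 - 2 + 2*(-1)*(8 + 1))/9 = (-6 - 2 + 2*(-1)*9)/9 = (-6 - 2 - 18)/9 = (⅑)*(-26) = -26/9 ≈ -2.8889)
P*(L - 1*(-15)) + X(5) = -68*(-26/9 - 1*(-15)) + (½)/5 = -68*(-26/9 + 15) + (½)*(⅕) = -68*109/9 + ⅒ = -7412/9 + ⅒ = -74111/90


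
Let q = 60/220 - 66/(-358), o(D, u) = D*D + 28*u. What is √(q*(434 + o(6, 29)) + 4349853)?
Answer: 3*√1874053585437/1969 ≈ 2085.8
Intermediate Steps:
o(D, u) = D² + 28*u
q = 900/1969 (q = 60*(1/220) - 66*(-1/358) = 3/11 + 33/179 = 900/1969 ≈ 0.45708)
√(q*(434 + o(6, 29)) + 4349853) = √(900*(434 + (6² + 28*29))/1969 + 4349853) = √(900*(434 + (36 + 812))/1969 + 4349853) = √(900*(434 + 848)/1969 + 4349853) = √((900/1969)*1282 + 4349853) = √(1153800/1969 + 4349853) = √(8566014357/1969) = 3*√1874053585437/1969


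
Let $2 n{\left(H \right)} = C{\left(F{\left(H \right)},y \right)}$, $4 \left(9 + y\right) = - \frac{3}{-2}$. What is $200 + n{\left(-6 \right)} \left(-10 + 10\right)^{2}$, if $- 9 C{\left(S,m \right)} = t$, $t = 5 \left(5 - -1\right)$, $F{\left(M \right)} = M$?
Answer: $200$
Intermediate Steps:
$t = 30$ ($t = 5 \left(5 + 1\right) = 5 \cdot 6 = 30$)
$y = - \frac{69}{8}$ ($y = -9 + \frac{\left(-3\right) \frac{1}{-2}}{4} = -9 + \frac{\left(-3\right) \left(- \frac{1}{2}\right)}{4} = -9 + \frac{1}{4} \cdot \frac{3}{2} = -9 + \frac{3}{8} = - \frac{69}{8} \approx -8.625$)
$C{\left(S,m \right)} = - \frac{10}{3}$ ($C{\left(S,m \right)} = \left(- \frac{1}{9}\right) 30 = - \frac{10}{3}$)
$n{\left(H \right)} = - \frac{5}{3}$ ($n{\left(H \right)} = \frac{1}{2} \left(- \frac{10}{3}\right) = - \frac{5}{3}$)
$200 + n{\left(-6 \right)} \left(-10 + 10\right)^{2} = 200 - \frac{5 \left(-10 + 10\right)^{2}}{3} = 200 - \frac{5 \cdot 0^{2}}{3} = 200 - 0 = 200 + 0 = 200$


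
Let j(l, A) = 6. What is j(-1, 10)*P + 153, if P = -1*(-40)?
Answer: 393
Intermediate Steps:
P = 40
j(-1, 10)*P + 153 = 6*40 + 153 = 240 + 153 = 393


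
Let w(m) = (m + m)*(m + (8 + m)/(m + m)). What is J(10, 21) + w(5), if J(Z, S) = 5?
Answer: 68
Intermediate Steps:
w(m) = 2*m*(m + (8 + m)/(2*m)) (w(m) = (2*m)*(m + (8 + m)/((2*m))) = (2*m)*(m + (8 + m)*(1/(2*m))) = (2*m)*(m + (8 + m)/(2*m)) = 2*m*(m + (8 + m)/(2*m)))
J(10, 21) + w(5) = 5 + (8 + 5 + 2*5²) = 5 + (8 + 5 + 2*25) = 5 + (8 + 5 + 50) = 5 + 63 = 68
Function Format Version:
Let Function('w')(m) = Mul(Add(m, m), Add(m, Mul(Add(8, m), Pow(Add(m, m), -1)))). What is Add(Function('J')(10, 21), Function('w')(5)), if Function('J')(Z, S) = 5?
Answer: 68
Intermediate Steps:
Function('w')(m) = Mul(2, m, Add(m, Mul(Rational(1, 2), Pow(m, -1), Add(8, m)))) (Function('w')(m) = Mul(Mul(2, m), Add(m, Mul(Add(8, m), Pow(Mul(2, m), -1)))) = Mul(Mul(2, m), Add(m, Mul(Add(8, m), Mul(Rational(1, 2), Pow(m, -1))))) = Mul(Mul(2, m), Add(m, Mul(Rational(1, 2), Pow(m, -1), Add(8, m)))) = Mul(2, m, Add(m, Mul(Rational(1, 2), Pow(m, -1), Add(8, m)))))
Add(Function('J')(10, 21), Function('w')(5)) = Add(5, Add(8, 5, Mul(2, Pow(5, 2)))) = Add(5, Add(8, 5, Mul(2, 25))) = Add(5, Add(8, 5, 50)) = Add(5, 63) = 68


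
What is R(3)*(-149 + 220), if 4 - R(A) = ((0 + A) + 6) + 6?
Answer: -781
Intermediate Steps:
R(A) = -8 - A (R(A) = 4 - (((0 + A) + 6) + 6) = 4 - ((A + 6) + 6) = 4 - ((6 + A) + 6) = 4 - (12 + A) = 4 + (-12 - A) = -8 - A)
R(3)*(-149 + 220) = (-8 - 1*3)*(-149 + 220) = (-8 - 3)*71 = -11*71 = -781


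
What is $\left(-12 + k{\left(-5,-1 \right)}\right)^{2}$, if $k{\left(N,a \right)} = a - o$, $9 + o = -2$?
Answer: $4$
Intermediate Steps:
$o = -11$ ($o = -9 - 2 = -11$)
$k{\left(N,a \right)} = 11 + a$ ($k{\left(N,a \right)} = a - -11 = a + 11 = 11 + a$)
$\left(-12 + k{\left(-5,-1 \right)}\right)^{2} = \left(-12 + \left(11 - 1\right)\right)^{2} = \left(-12 + 10\right)^{2} = \left(-2\right)^{2} = 4$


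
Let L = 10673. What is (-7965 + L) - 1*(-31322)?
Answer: 34030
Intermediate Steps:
(-7965 + L) - 1*(-31322) = (-7965 + 10673) - 1*(-31322) = 2708 + 31322 = 34030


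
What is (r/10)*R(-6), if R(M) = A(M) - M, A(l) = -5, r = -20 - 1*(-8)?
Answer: -6/5 ≈ -1.2000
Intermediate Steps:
r = -12 (r = -20 + 8 = -12)
R(M) = -5 - M
(r/10)*R(-6) = (-12/10)*(-5 - 1*(-6)) = ((⅒)*(-12))*(-5 + 6) = -6/5*1 = -6/5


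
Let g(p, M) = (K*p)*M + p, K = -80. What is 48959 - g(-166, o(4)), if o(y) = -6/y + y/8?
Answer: 62405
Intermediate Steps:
o(y) = -6/y + y/8 (o(y) = -6/y + y*(1/8) = -6/y + y/8)
g(p, M) = p - 80*M*p (g(p, M) = (-80*p)*M + p = -80*M*p + p = p - 80*M*p)
48959 - g(-166, o(4)) = 48959 - (-166)*(1 - 80*(-6/4 + (1/8)*4)) = 48959 - (-166)*(1 - 80*(-6*1/4 + 1/2)) = 48959 - (-166)*(1 - 80*(-3/2 + 1/2)) = 48959 - (-166)*(1 - 80*(-1)) = 48959 - (-166)*(1 + 80) = 48959 - (-166)*81 = 48959 - 1*(-13446) = 48959 + 13446 = 62405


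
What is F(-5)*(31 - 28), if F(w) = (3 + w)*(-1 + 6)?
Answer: -30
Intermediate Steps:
F(w) = 15 + 5*w (F(w) = (3 + w)*5 = 15 + 5*w)
F(-5)*(31 - 28) = (15 + 5*(-5))*(31 - 28) = (15 - 25)*3 = -10*3 = -30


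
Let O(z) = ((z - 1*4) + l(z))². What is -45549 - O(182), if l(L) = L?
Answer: -175149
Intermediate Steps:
O(z) = (-4 + 2*z)² (O(z) = ((z - 1*4) + z)² = ((z - 4) + z)² = ((-4 + z) + z)² = (-4 + 2*z)²)
-45549 - O(182) = -45549 - 4*(-2 + 182)² = -45549 - 4*180² = -45549 - 4*32400 = -45549 - 1*129600 = -45549 - 129600 = -175149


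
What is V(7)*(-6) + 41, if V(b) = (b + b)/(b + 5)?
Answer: 34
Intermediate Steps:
V(b) = 2*b/(5 + b) (V(b) = (2*b)/(5 + b) = 2*b/(5 + b))
V(7)*(-6) + 41 = (2*7/(5 + 7))*(-6) + 41 = (2*7/12)*(-6) + 41 = (2*7*(1/12))*(-6) + 41 = (7/6)*(-6) + 41 = -7 + 41 = 34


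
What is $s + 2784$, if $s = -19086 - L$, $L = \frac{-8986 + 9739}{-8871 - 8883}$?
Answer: $- \frac{96474985}{5918} \approx -16302.0$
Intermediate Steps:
$L = - \frac{251}{5918}$ ($L = \frac{753}{-17754} = 753 \left(- \frac{1}{17754}\right) = - \frac{251}{5918} \approx -0.042413$)
$s = - \frac{112950697}{5918}$ ($s = -19086 - - \frac{251}{5918} = -19086 + \frac{251}{5918} = - \frac{112950697}{5918} \approx -19086.0$)
$s + 2784 = - \frac{112950697}{5918} + 2784 = - \frac{96474985}{5918}$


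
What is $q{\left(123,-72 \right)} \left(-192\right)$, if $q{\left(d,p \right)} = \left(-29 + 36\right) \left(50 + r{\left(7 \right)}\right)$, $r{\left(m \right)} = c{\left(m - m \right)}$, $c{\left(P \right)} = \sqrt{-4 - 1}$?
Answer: $-67200 - 1344 i \sqrt{5} \approx -67200.0 - 3005.3 i$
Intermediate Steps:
$c{\left(P \right)} = i \sqrt{5}$ ($c{\left(P \right)} = \sqrt{-5} = i \sqrt{5}$)
$r{\left(m \right)} = i \sqrt{5}$
$q{\left(d,p \right)} = 350 + 7 i \sqrt{5}$ ($q{\left(d,p \right)} = \left(-29 + 36\right) \left(50 + i \sqrt{5}\right) = 7 \left(50 + i \sqrt{5}\right) = 350 + 7 i \sqrt{5}$)
$q{\left(123,-72 \right)} \left(-192\right) = \left(350 + 7 i \sqrt{5}\right) \left(-192\right) = -67200 - 1344 i \sqrt{5}$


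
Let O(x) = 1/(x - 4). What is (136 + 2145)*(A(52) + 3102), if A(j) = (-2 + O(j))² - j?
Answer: 16049629225/2304 ≈ 6.9660e+6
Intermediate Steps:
O(x) = 1/(-4 + x)
A(j) = (-2 + 1/(-4 + j))² - j
(136 + 2145)*(A(52) + 3102) = (136 + 2145)*((-1*52 + (-9 + 2*52)²/(-4 + 52)²) + 3102) = 2281*((-52 + (-9 + 104)²/48²) + 3102) = 2281*((-52 + 95²*(1/2304)) + 3102) = 2281*((-52 + 9025*(1/2304)) + 3102) = 2281*((-52 + 9025/2304) + 3102) = 2281*(-110783/2304 + 3102) = 2281*(7036225/2304) = 16049629225/2304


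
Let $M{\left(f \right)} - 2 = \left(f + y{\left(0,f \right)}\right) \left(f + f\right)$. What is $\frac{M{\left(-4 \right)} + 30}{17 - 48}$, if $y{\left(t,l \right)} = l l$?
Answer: $\frac{64}{31} \approx 2.0645$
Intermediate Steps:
$y{\left(t,l \right)} = l^{2}$
$M{\left(f \right)} = 2 + 2 f \left(f + f^{2}\right)$ ($M{\left(f \right)} = 2 + \left(f + f^{2}\right) \left(f + f\right) = 2 + \left(f + f^{2}\right) 2 f = 2 + 2 f \left(f + f^{2}\right)$)
$\frac{M{\left(-4 \right)} + 30}{17 - 48} = \frac{\left(2 + 2 \left(-4\right)^{2} + 2 \left(-4\right)^{3}\right) + 30}{17 - 48} = \frac{\left(2 + 2 \cdot 16 + 2 \left(-64\right)\right) + 30}{-31} = \left(\left(2 + 32 - 128\right) + 30\right) \left(- \frac{1}{31}\right) = \left(-94 + 30\right) \left(- \frac{1}{31}\right) = \left(-64\right) \left(- \frac{1}{31}\right) = \frac{64}{31}$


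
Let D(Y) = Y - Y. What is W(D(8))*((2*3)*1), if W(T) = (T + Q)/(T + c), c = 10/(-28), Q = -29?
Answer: 2436/5 ≈ 487.20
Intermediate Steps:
D(Y) = 0
c = -5/14 (c = 10*(-1/28) = -5/14 ≈ -0.35714)
W(T) = (-29 + T)/(-5/14 + T) (W(T) = (T - 29)/(T - 5/14) = (-29 + T)/(-5/14 + T))
W(D(8))*((2*3)*1) = (14*(-29 + 0)/(-5 + 14*0))*((2*3)*1) = (14*(-29)/(-5 + 0))*(6*1) = (14*(-29)/(-5))*6 = (14*(-⅕)*(-29))*6 = (406/5)*6 = 2436/5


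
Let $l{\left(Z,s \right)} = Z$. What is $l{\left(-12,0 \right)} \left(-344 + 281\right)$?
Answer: $756$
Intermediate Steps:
$l{\left(-12,0 \right)} \left(-344 + 281\right) = - 12 \left(-344 + 281\right) = \left(-12\right) \left(-63\right) = 756$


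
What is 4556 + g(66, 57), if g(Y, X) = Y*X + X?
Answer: 8375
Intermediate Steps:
g(Y, X) = X + X*Y (g(Y, X) = X*Y + X = X + X*Y)
4556 + g(66, 57) = 4556 + 57*(1 + 66) = 4556 + 57*67 = 4556 + 3819 = 8375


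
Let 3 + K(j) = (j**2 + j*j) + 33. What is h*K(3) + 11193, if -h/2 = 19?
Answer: 9369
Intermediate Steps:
h = -38 (h = -2*19 = -38)
K(j) = 30 + 2*j**2 (K(j) = -3 + ((j**2 + j*j) + 33) = -3 + ((j**2 + j**2) + 33) = -3 + (2*j**2 + 33) = -3 + (33 + 2*j**2) = 30 + 2*j**2)
h*K(3) + 11193 = -38*(30 + 2*3**2) + 11193 = -38*(30 + 2*9) + 11193 = -38*(30 + 18) + 11193 = -38*48 + 11193 = -1824 + 11193 = 9369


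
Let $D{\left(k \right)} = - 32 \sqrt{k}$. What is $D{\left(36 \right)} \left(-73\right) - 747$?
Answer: $13269$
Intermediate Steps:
$D{\left(36 \right)} \left(-73\right) - 747 = - 32 \sqrt{36} \left(-73\right) - 747 = \left(-32\right) 6 \left(-73\right) - 747 = \left(-192\right) \left(-73\right) - 747 = 14016 - 747 = 13269$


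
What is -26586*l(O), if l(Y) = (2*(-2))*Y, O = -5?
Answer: -531720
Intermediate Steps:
l(Y) = -4*Y
-26586*l(O) = -(-106344)*(-5) = -26586*20 = -531720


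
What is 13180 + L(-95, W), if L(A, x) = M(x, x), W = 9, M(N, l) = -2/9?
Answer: 118618/9 ≈ 13180.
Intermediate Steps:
M(N, l) = -2/9 (M(N, l) = -2*⅑ = -2/9)
L(A, x) = -2/9
13180 + L(-95, W) = 13180 - 2/9 = 118618/9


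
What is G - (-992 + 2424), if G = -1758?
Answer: -3190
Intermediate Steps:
G - (-992 + 2424) = -1758 - (-992 + 2424) = -1758 - 1*1432 = -1758 - 1432 = -3190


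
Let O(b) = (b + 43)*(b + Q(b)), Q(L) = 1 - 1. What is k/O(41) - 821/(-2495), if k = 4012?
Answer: 3209366/2148195 ≈ 1.4940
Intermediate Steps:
Q(L) = 0
O(b) = b*(43 + b) (O(b) = (b + 43)*(b + 0) = (43 + b)*b = b*(43 + b))
k/O(41) - 821/(-2495) = 4012/((41*(43 + 41))) - 821/(-2495) = 4012/((41*84)) - 821*(-1/2495) = 4012/3444 + 821/2495 = 4012*(1/3444) + 821/2495 = 1003/861 + 821/2495 = 3209366/2148195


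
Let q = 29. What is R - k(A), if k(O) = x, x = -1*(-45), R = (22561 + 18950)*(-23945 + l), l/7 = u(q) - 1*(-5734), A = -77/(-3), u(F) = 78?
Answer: 694852584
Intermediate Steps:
A = 77/3 (A = -77*(-1/3) = 77/3 ≈ 25.667)
l = 40684 (l = 7*(78 - 1*(-5734)) = 7*(78 + 5734) = 7*5812 = 40684)
R = 694852629 (R = (22561 + 18950)*(-23945 + 40684) = 41511*16739 = 694852629)
x = 45
k(O) = 45
R - k(A) = 694852629 - 1*45 = 694852629 - 45 = 694852584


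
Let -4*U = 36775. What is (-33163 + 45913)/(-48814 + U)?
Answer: -51000/232031 ≈ -0.21980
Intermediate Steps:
U = -36775/4 (U = -¼*36775 = -36775/4 ≈ -9193.8)
(-33163 + 45913)/(-48814 + U) = (-33163 + 45913)/(-48814 - 36775/4) = 12750/(-232031/4) = 12750*(-4/232031) = -51000/232031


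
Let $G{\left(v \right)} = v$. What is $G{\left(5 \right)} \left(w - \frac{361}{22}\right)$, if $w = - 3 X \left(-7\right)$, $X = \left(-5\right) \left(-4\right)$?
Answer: $\frac{44395}{22} \approx 2018.0$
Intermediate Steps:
$X = 20$
$w = 420$ ($w = \left(-3\right) 20 \left(-7\right) = \left(-60\right) \left(-7\right) = 420$)
$G{\left(5 \right)} \left(w - \frac{361}{22}\right) = 5 \left(420 - \frac{361}{22}\right) = 5 \cdot \frac{8879}{22} = \frac{44395}{22}$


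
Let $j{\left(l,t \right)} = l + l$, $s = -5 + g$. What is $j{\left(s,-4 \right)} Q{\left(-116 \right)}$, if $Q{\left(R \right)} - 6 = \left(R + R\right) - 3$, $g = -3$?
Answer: $3664$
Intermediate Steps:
$Q{\left(R \right)} = 3 + 2 R$ ($Q{\left(R \right)} = 6 + \left(\left(R + R\right) - 3\right) = 6 + \left(2 R - 3\right) = 6 + \left(-3 + 2 R\right) = 3 + 2 R$)
$s = -8$ ($s = -5 - 3 = -8$)
$j{\left(l,t \right)} = 2 l$
$j{\left(s,-4 \right)} Q{\left(-116 \right)} = 2 \left(-8\right) \left(3 + 2 \left(-116\right)\right) = - 16 \left(3 - 232\right) = \left(-16\right) \left(-229\right) = 3664$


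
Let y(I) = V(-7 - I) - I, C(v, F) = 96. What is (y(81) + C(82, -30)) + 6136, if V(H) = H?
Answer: 6063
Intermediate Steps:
y(I) = -7 - 2*I (y(I) = (-7 - I) - I = -7 - 2*I)
(y(81) + C(82, -30)) + 6136 = ((-7 - 2*81) + 96) + 6136 = ((-7 - 162) + 96) + 6136 = (-169 + 96) + 6136 = -73 + 6136 = 6063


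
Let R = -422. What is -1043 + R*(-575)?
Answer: 241607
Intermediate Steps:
-1043 + R*(-575) = -1043 - 422*(-575) = -1043 + 242650 = 241607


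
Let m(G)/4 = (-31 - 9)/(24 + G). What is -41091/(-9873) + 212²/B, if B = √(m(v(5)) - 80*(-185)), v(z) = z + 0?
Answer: 13697/3291 + 11236*√777635/26815 ≈ 373.67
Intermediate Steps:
v(z) = z
m(G) = -160/(24 + G) (m(G) = 4*((-31 - 9)/(24 + G)) = 4*(-40/(24 + G)) = -160/(24 + G))
B = 4*√777635/29 (B = √(-160/(24 + 5) - 80*(-185)) = √(-160/29 + 14800) = √(429040/29) = 4*√777635/29 ≈ 121.63)
-41091/(-9873) + 212²/B = -41091/(-9873) + 212²/((4*√777635/29)) = -41091*(-1/9873) + 44944*(√777635/107260) = 13697/3291 + 11236*√777635/26815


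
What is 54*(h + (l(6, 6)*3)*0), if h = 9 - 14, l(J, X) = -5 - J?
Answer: -270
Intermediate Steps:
h = -5
54*(h + (l(6, 6)*3)*0) = 54*(-5 + ((-5 - 1*6)*3)*0) = 54*(-5 + ((-5 - 6)*3)*0) = 54*(-5 - 11*3*0) = 54*(-5 - 33*0) = 54*(-5 + 0) = 54*(-5) = -270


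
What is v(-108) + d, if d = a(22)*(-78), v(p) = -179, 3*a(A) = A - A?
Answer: -179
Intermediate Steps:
a(A) = 0 (a(A) = (A - A)/3 = (⅓)*0 = 0)
d = 0 (d = 0*(-78) = 0)
v(-108) + d = -179 + 0 = -179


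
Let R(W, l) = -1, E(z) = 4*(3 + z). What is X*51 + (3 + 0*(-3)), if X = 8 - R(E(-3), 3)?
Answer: 462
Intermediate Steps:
E(z) = 12 + 4*z
X = 9 (X = 8 - 1*(-1) = 8 + 1 = 9)
X*51 + (3 + 0*(-3)) = 9*51 + (3 + 0*(-3)) = 459 + (3 + 0) = 459 + 3 = 462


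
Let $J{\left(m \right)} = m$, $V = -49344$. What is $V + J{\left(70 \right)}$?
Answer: $-49274$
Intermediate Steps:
$V + J{\left(70 \right)} = -49344 + 70 = -49274$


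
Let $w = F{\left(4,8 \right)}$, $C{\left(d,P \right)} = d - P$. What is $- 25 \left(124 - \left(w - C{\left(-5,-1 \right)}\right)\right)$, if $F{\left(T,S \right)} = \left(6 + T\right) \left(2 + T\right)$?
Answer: $-1500$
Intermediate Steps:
$F{\left(T,S \right)} = \left(2 + T\right) \left(6 + T\right)$
$w = 60$ ($w = 12 + 4^{2} + 8 \cdot 4 = 12 + 16 + 32 = 60$)
$- 25 \left(124 - \left(w - C{\left(-5,-1 \right)}\right)\right) = - 25 \left(124 - 64\right) = \left(-25\right) 60 = -1500$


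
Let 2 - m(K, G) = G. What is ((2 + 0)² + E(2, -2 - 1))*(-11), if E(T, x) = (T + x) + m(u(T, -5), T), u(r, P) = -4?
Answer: -33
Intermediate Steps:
m(K, G) = 2 - G
E(T, x) = 2 + x (E(T, x) = (T + x) + (2 - T) = 2 + x)
((2 + 0)² + E(2, -2 - 1))*(-11) = ((2 + 0)² + (2 + (-2 - 1)))*(-11) = (2² + (2 - 3))*(-11) = (4 - 1)*(-11) = 3*(-11) = -33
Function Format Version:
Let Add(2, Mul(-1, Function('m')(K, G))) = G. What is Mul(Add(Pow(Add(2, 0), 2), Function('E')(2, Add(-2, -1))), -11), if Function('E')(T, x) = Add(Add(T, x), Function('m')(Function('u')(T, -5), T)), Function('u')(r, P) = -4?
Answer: -33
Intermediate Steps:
Function('m')(K, G) = Add(2, Mul(-1, G))
Function('E')(T, x) = Add(2, x) (Function('E')(T, x) = Add(Add(T, x), Add(2, Mul(-1, T))) = Add(2, x))
Mul(Add(Pow(Add(2, 0), 2), Function('E')(2, Add(-2, -1))), -11) = Mul(Add(Pow(Add(2, 0), 2), Add(2, Add(-2, -1))), -11) = Mul(Add(Pow(2, 2), Add(2, -3)), -11) = Mul(Add(4, -1), -11) = Mul(3, -11) = -33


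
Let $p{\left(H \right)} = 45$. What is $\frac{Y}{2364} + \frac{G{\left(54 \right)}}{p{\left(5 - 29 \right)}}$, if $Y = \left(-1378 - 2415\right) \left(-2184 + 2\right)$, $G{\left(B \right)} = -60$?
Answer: $\frac{4136587}{1182} \approx 3499.6$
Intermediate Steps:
$Y = 8276326$ ($Y = \left(-3793\right) \left(-2182\right) = 8276326$)
$\frac{Y}{2364} + \frac{G{\left(54 \right)}}{p{\left(5 - 29 \right)}} = \frac{8276326}{2364} - \frac{60}{45} = 8276326 \cdot \frac{1}{2364} - \frac{4}{3} = \frac{4138163}{1182} - \frac{4}{3} = \frac{4136587}{1182}$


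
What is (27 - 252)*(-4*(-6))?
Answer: -5400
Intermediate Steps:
(27 - 252)*(-4*(-6)) = -225*24 = -5400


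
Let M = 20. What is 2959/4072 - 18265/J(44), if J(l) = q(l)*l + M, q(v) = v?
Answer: -17146819/1991208 ≈ -8.6113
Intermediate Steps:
J(l) = 20 + l² (J(l) = l*l + 20 = l² + 20 = 20 + l²)
2959/4072 - 18265/J(44) = 2959/4072 - 18265/(20 + 44²) = 2959*(1/4072) - 18265/(20 + 1936) = 2959/4072 - 18265/1956 = -17146819/1991208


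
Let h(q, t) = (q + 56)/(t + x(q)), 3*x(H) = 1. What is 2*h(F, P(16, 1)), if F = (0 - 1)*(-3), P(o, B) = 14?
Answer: 354/43 ≈ 8.2326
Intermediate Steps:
F = 3 (F = -1*(-3) = 3)
x(H) = ⅓ (x(H) = (⅓)*1 = ⅓)
h(q, t) = (56 + q)/(⅓ + t) (h(q, t) = (q + 56)/(t + ⅓) = (56 + q)/(⅓ + t))
2*h(F, P(16, 1)) = 2*(3*(56 + 3)/(1 + 3*14)) = 2*(3*59/(1 + 42)) = 2*(3*59/43) = 2*(3*(1/43)*59) = 2*(177/43) = 354/43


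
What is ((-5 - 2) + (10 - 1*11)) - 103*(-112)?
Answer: 11528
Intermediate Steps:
((-5 - 2) + (10 - 1*11)) - 103*(-112) = (-7 + (10 - 11)) + 11536 = (-7 - 1) + 11536 = -8 + 11536 = 11528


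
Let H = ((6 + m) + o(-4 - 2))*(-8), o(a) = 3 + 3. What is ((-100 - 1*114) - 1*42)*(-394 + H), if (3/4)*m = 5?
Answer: 417280/3 ≈ 1.3909e+5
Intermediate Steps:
m = 20/3 (m = (4/3)*5 = 20/3 ≈ 6.6667)
o(a) = 6
H = -448/3 (H = ((6 + 20/3) + 6)*(-8) = (38/3 + 6)*(-8) = (56/3)*(-8) = -448/3 ≈ -149.33)
((-100 - 1*114) - 1*42)*(-394 + H) = ((-100 - 1*114) - 1*42)*(-394 - 448/3) = ((-100 - 114) - 42)*(-1630/3) = (-214 - 42)*(-1630/3) = -256*(-1630/3) = 417280/3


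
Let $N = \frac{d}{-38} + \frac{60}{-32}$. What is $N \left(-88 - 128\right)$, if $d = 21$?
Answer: $\frac{9963}{19} \approx 524.37$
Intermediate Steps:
$N = - \frac{369}{152}$ ($N = \frac{21}{-38} + \frac{60}{-32} = 21 \left(- \frac{1}{38}\right) + 60 \left(- \frac{1}{32}\right) = - \frac{21}{38} - \frac{15}{8} = - \frac{369}{152} \approx -2.4276$)
$N \left(-88 - 128\right) = - \frac{369 \left(-88 - 128\right)}{152} = \left(- \frac{369}{152}\right) \left(-216\right) = \frac{9963}{19}$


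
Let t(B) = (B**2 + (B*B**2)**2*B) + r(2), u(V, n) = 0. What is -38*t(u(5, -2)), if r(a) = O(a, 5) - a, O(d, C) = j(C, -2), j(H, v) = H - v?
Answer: -190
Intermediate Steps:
O(d, C) = 2 + C (O(d, C) = C - 1*(-2) = C + 2 = 2 + C)
r(a) = 7 - a (r(a) = (2 + 5) - a = 7 - a)
t(B) = 5 + B**2 + B**7 (t(B) = (B**2 + (B*B**2)**2*B) + (7 - 1*2) = (B**2 + (B**3)**2*B) + (7 - 2) = (B**2 + B**6*B) + 5 = (B**2 + B**7) + 5 = 5 + B**2 + B**7)
-38*t(u(5, -2)) = -38*(5 + 0**2 + 0**7) = -38*(5 + 0 + 0) = -38*5 = -190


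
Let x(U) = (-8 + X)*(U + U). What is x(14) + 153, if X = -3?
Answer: -155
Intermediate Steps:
x(U) = -22*U (x(U) = (-8 - 3)*(U + U) = -22*U)
x(14) + 153 = -22*14 + 153 = -308 + 153 = -155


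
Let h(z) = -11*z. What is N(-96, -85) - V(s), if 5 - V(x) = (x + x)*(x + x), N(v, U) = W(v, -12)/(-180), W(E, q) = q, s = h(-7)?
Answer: 355666/15 ≈ 23711.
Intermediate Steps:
s = 77 (s = -11*(-7) = 77)
N(v, U) = 1/15 (N(v, U) = -12/(-180) = -12*(-1/180) = 1/15)
V(x) = 5 - 4*x**2 (V(x) = 5 - (x + x)*(x + x) = 5 - 2*x*2*x = 5 - 4*x**2)
N(-96, -85) - V(s) = 1/15 - (5 - 4*77**2) = 1/15 - (5 - 4*5929) = 1/15 - (5 - 23716) = 1/15 - 1*(-23711) = 1/15 + 23711 = 355666/15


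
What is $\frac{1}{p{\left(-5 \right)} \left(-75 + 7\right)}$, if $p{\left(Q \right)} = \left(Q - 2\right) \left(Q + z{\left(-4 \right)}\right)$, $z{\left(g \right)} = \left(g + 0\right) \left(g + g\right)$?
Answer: $\frac{1}{12852} \approx 7.7809 \cdot 10^{-5}$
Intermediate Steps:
$z{\left(g \right)} = 2 g^{2}$ ($z{\left(g \right)} = g 2 g = 2 g^{2}$)
$p{\left(Q \right)} = \left(-2 + Q\right) \left(32 + Q\right)$ ($p{\left(Q \right)} = \left(Q - 2\right) \left(Q + 2 \left(-4\right)^{2}\right) = \left(-2 + Q\right) \left(Q + 2 \cdot 16\right) = \left(-2 + Q\right) \left(Q + 32\right) = \left(-2 + Q\right) \left(32 + Q\right)$)
$\frac{1}{p{\left(-5 \right)} \left(-75 + 7\right)} = \frac{1}{\left(-64 + \left(-5\right)^{2} + 30 \left(-5\right)\right) \left(-75 + 7\right)} = \frac{1}{\left(-64 + 25 - 150\right) \left(-68\right)} = \frac{1}{\left(-189\right) \left(-68\right)} = \frac{1}{12852}$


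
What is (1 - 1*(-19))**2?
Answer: 400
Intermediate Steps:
(1 - 1*(-19))**2 = (1 + 19)**2 = 20**2 = 400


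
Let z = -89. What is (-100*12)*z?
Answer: 106800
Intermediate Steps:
(-100*12)*z = -100*12*(-89) = -1200*(-89) = 106800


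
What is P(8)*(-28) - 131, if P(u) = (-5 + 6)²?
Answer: -159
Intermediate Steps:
P(u) = 1 (P(u) = 1² = 1)
P(8)*(-28) - 131 = 1*(-28) - 131 = -28 - 131 = -159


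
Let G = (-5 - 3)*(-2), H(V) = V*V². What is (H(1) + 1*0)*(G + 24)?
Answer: 40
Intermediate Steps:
H(V) = V³
G = 16 (G = -8*(-2) = 16)
(H(1) + 1*0)*(G + 24) = (1³ + 1*0)*(16 + 24) = (1 + 0)*40 = 1*40 = 40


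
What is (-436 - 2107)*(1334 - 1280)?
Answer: -137322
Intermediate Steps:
(-436 - 2107)*(1334 - 1280) = -2543*54 = -137322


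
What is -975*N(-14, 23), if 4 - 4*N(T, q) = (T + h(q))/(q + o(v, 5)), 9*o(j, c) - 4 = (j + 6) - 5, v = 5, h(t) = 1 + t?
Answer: -379275/434 ≈ -873.91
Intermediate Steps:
o(j, c) = 5/9 + j/9 (o(j, c) = 4/9 + ((j + 6) - 5)/9 = 4/9 + ((6 + j) - 5)/9 = 4/9 + (1 + j)/9 = 4/9 + (⅑ + j/9) = 5/9 + j/9)
N(T, q) = 1 - (1 + T + q)/(4*(10/9 + q)) (N(T, q) = 1 - (T + (1 + q))/(4*(q + (5/9 + (⅑)*5))) = 1 - (1 + T + q)/(4*(q + (5/9 + 5/9))) = 1 - (1 + T + q)/(4*(q + 10/9)) = 1 - (1 + T + q)/(4*(10/9 + q)))
-975*N(-14, 23) = -975*(31 - 9*(-14) + 27*23)/(4*(10 + 9*23)) = -975*(31 + 126 + 621)/(4*(10 + 207)) = -975*778/(4*217) = -975*389/434 = -379275/434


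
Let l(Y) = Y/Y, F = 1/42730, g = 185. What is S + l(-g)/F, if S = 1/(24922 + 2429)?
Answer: 1168708231/27351 ≈ 42730.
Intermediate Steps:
F = 1/42730 ≈ 2.3403e-5
l(Y) = 1
S = 1/27351 ≈ 3.6562e-5
S + l(-g)/F = 1/27351 + 1/(1/42730) = 1/27351 + 1*42730 = 1/27351 + 42730 = 1168708231/27351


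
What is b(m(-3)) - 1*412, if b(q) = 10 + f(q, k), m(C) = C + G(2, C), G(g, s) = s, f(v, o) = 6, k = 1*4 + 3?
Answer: -396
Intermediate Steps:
k = 7 (k = 4 + 3 = 7)
m(C) = 2*C (m(C) = C + C = 2*C)
b(q) = 16 (b(q) = 10 + 6 = 16)
b(m(-3)) - 1*412 = 16 - 1*412 = 16 - 412 = -396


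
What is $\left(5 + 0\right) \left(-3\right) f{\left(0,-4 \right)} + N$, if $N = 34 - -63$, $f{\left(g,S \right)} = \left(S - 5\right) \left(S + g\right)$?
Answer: $-443$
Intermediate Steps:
$f{\left(g,S \right)} = \left(-5 + S\right) \left(S + g\right)$
$N = 97$ ($N = 34 + 63 = 97$)
$\left(5 + 0\right) \left(-3\right) f{\left(0,-4 \right)} + N = \left(5 + 0\right) \left(-3\right) \left(\left(-4\right)^{2} - -20 - 0 - 0\right) + 97 = 5 \left(-3\right) \left(16 + 20 + 0 + 0\right) + 97 = \left(-15\right) 36 + 97 = -540 + 97 = -443$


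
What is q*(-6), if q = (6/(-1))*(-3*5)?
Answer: -540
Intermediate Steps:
q = 90 (q = (6*(-1))*(-15) = -6*(-15) = 90)
q*(-6) = 90*(-6) = -540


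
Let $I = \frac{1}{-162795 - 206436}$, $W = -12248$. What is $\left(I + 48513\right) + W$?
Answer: $\frac{13390162214}{369231} \approx 36265.0$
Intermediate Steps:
$I = - \frac{1}{369231}$ ($I = \frac{1}{-369231} = - \frac{1}{369231} \approx -2.7083 \cdot 10^{-6}$)
$\left(I + 48513\right) + W = \left(- \frac{1}{369231} + 48513\right) - 12248 = \frac{17912503502}{369231} - 12248 = \frac{13390162214}{369231}$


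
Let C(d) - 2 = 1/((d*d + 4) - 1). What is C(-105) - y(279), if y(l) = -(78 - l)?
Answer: -2194571/11028 ≈ -199.00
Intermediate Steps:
C(d) = 2 + 1/(3 + d**2) (C(d) = 2 + 1/((d*d + 4) - 1) = 2 + 1/((d**2 + 4) - 1) = 2 + 1/((4 + d**2) - 1) = 2 + 1/(3 + d**2))
y(l) = -78 + l
C(-105) - y(279) = (7 + 2*(-105)**2)/(3 + (-105)**2) - (-78 + 279) = (7 + 2*11025)/(3 + 11025) - 1*201 = (7 + 22050)/11028 - 201 = (1/11028)*22057 - 201 = 22057/11028 - 201 = -2194571/11028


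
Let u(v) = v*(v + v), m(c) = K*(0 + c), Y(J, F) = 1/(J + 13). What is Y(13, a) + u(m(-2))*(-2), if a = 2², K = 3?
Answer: -3743/26 ≈ -143.96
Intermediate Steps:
a = 4
Y(J, F) = 1/(13 + J)
m(c) = 3*c (m(c) = 3*(0 + c) = 3*c)
u(v) = 2*v² (u(v) = v*(2*v) = 2*v²)
Y(13, a) + u(m(-2))*(-2) = 1/(13 + 13) + (2*(3*(-2))²)*(-2) = 1/26 + (2*(-6)²)*(-2) = 1/26 + (2*36)*(-2) = 1/26 + 72*(-2) = 1/26 - 144 = -3743/26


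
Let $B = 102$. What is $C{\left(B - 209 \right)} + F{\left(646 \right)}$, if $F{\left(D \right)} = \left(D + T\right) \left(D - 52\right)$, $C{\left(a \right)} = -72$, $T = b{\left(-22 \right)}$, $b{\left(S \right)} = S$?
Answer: $370584$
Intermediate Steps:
$T = -22$
$F{\left(D \right)} = \left(-52 + D\right) \left(-22 + D\right)$ ($F{\left(D \right)} = \left(D - 22\right) \left(D - 52\right) = \left(-22 + D\right) \left(-52 + D\right) = \left(-52 + D\right) \left(-22 + D\right)$)
$C{\left(B - 209 \right)} + F{\left(646 \right)} = -72 + \left(1144 + 646^{2} - 47804\right) = -72 + \left(1144 + 417316 - 47804\right) = -72 + 370656 = 370584$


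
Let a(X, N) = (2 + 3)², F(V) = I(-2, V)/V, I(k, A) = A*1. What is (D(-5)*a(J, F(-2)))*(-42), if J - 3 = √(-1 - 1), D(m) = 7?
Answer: -7350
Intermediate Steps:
I(k, A) = A
F(V) = 1 (F(V) = V/V = 1)
J = 3 + I*√2 (J = 3 + √(-1 - 1) = 3 + √(-2) = 3 + I*√2 ≈ 3.0 + 1.4142*I)
a(X, N) = 25 (a(X, N) = 5² = 25)
(D(-5)*a(J, F(-2)))*(-42) = (7*25)*(-42) = 175*(-42) = -7350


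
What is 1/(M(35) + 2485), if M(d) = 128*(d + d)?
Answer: 1/11445 ≈ 8.7374e-5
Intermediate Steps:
M(d) = 256*d (M(d) = 128*(2*d) = 256*d)
1/(M(35) + 2485) = 1/(256*35 + 2485) = 1/(8960 + 2485) = 1/11445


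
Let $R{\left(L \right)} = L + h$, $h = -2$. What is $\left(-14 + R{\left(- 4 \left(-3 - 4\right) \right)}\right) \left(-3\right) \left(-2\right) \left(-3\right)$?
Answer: $-216$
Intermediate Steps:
$R{\left(L \right)} = -2 + L$ ($R{\left(L \right)} = L - 2 = -2 + L$)
$\left(-14 + R{\left(- 4 \left(-3 - 4\right) \right)}\right) \left(-3\right) \left(-2\right) \left(-3\right) = \left(-14 - \left(2 + 4 \left(-3 - 4\right)\right)\right) \left(-3\right) \left(-2\right) \left(-3\right) = \left(-14 - -26\right) 6 \left(-3\right) = \left(-14 + \left(-2 + 28\right)\right) \left(-18\right) = \left(-14 + 26\right) \left(-18\right) = 12 \left(-18\right) = -216$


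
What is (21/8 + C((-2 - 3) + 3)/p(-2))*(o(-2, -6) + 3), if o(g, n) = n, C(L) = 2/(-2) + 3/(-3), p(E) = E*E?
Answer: -51/8 ≈ -6.3750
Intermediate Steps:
p(E) = E**2
C(L) = -2 (C(L) = 2*(-1/2) + 3*(-1/3) = -1 - 1 = -2)
(21/8 + C((-2 - 3) + 3)/p(-2))*(o(-2, -6) + 3) = (21/8 - 2/((-2)**2))*(-6 + 3) = (21*(1/8) - 2/4)*(-3) = (21/8 - 2*1/4)*(-3) = (21/8 - 1/2)*(-3) = (17/8)*(-3) = -51/8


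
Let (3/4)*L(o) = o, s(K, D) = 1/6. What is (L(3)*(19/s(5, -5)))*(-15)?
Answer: -6840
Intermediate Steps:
s(K, D) = ⅙
L(o) = 4*o/3
(L(3)*(19/s(5, -5)))*(-15) = (((4/3)*3)*(19/(⅙)))*(-15) = (4*(19*6))*(-15) = (4*114)*(-15) = 456*(-15) = -6840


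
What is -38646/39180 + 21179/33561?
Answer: -77867531/219153330 ≈ -0.35531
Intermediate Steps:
-38646/39180 + 21179/33561 = -38646*1/39180 + 21179*(1/33561) = -6441/6530 + 21179/33561 = -77867531/219153330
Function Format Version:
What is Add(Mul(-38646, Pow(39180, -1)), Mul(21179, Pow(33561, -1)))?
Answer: Rational(-77867531, 219153330) ≈ -0.35531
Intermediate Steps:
Add(Mul(-38646, Pow(39180, -1)), Mul(21179, Pow(33561, -1))) = Add(Mul(-38646, Rational(1, 39180)), Mul(21179, Rational(1, 33561))) = Add(Rational(-6441, 6530), Rational(21179, 33561)) = Rational(-77867531, 219153330)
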